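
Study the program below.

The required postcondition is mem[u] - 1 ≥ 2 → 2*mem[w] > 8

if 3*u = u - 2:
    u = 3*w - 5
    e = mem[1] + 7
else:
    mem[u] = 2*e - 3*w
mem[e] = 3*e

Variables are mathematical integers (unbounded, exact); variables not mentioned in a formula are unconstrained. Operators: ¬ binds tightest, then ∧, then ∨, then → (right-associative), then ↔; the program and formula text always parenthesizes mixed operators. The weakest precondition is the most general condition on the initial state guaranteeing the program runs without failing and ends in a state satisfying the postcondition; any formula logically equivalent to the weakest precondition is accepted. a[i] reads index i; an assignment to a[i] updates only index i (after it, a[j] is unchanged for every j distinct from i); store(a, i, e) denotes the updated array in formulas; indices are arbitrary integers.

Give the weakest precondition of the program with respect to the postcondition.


Working backward. After the program, the postcondition mem[u] - 1 ≥ 2 → 2*mem[w] > 8 must hold; in canonical form it is mem[u] ≥ 3 → 2*mem[w] > 8.
Before mem[e] := 3*e: store(mem, e, 3*e)[u] ≥ 3 → 2*store(mem, e, 3*e)[w] > 8
Then branch requires store(mem, mem[1] + 7, 3*mem[1] + 21)[3*w - 5] ≥ 3 → 2*store(mem, mem[1] + 7, 3*mem[1] + 21)[w] > 8; else branch requires store(store(mem, u, 2*e - 3*w), e, 3*e)[u] ≥ 3 → 2*store(store(mem, u, 2*e - 3*w), e, 3*e)[w] > 8.
Before the if: (2*u = -2 → (store(mem, mem[1] + 7, 3*mem[1] + 21)[3*w - 5] ≥ 3 → 2*store(mem, mem[1] + 7, 3*mem[1] + 21)[w] > 8)) ∧ ((¬(2*u = -2)) → (store(store(mem, u, 2*e - 3*w), e, 3*e)[u] ≥ 3 → 2*store(store(mem, u, 2*e - 3*w), e, 3*e)[w] > 8))
Answer: WP = (2*u = -2 → (store(mem, mem[1] + 7, 3*mem[1] + 21)[3*w - 5] ≥ 3 → 2*store(mem, mem[1] + 7, 3*mem[1] + 21)[w] > 8)) ∧ ((¬(2*u = -2)) → (store(store(mem, u, 2*e - 3*w), e, 3*e)[u] ≥ 3 → 2*store(store(mem, u, 2*e - 3*w), e, 3*e)[w] > 8))


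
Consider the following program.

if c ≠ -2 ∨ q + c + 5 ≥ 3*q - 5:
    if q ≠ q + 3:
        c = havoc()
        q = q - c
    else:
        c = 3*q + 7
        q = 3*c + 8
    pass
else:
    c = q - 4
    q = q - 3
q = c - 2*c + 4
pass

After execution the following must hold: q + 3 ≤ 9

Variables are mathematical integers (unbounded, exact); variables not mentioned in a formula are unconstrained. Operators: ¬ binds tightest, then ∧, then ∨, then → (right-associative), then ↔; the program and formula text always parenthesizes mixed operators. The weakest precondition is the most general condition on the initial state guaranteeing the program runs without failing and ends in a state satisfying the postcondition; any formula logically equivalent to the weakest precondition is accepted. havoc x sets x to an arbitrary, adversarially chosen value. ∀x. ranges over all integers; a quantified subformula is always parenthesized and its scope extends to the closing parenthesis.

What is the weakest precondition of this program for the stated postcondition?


Working backward. After the program, the postcondition q + 3 ≤ 9 must hold; in canonical form it is q ≤ 6.
Before skip: q ≤ 6
Before q := c - 2*c + 4: c ≥ -2
Then branch requires ∀c_1. c_1 ≥ -2; else branch requires q ≥ 2.
Before the if: ((c ≠ -2 ∨ c ≥ 2*q - 10) → (∀c_1. c_1 ≥ -2)) ∧ ((¬(c ≠ -2 ∨ c ≥ 2*q - 10)) → q ≥ 2)
Answer: WP = ((c ≠ -2 ∨ c ≥ 2*q - 10) → (∀c_1. c_1 ≥ -2)) ∧ ((¬(c ≠ -2 ∨ c ≥ 2*q - 10)) → q ≥ 2)


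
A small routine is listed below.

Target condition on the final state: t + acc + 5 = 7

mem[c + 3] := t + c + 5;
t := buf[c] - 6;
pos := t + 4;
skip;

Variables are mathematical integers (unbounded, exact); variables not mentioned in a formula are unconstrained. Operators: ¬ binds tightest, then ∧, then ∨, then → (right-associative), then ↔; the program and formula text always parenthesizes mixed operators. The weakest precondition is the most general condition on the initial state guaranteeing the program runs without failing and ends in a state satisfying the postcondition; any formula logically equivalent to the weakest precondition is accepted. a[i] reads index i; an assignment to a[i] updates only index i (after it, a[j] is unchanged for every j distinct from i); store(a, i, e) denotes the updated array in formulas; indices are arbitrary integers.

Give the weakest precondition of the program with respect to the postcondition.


Working backward. After the program, the postcondition t + acc + 5 = 7 must hold; in canonical form it is acc + t = 2.
Before skip: acc + t = 2
Before pos := t + 4: acc + t = 2
Before t := buf[c] - 6: buf[c] + acc = 8
Before mem[c + 3] := t + c + 5: buf[c] + acc = 8
Answer: WP = buf[c] + acc = 8


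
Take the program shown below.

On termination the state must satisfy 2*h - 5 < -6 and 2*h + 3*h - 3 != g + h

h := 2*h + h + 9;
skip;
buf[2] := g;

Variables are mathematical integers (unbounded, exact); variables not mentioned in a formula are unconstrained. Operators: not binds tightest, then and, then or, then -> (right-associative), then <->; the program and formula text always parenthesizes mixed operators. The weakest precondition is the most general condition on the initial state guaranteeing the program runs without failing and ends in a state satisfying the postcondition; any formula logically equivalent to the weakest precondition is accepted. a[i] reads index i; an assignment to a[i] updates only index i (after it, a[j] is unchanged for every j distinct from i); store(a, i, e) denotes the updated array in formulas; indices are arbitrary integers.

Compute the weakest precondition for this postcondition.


Working backward. After the program, the postcondition 2*h - 5 < -6 and 2*h + 3*h - 3 != g + h must hold; in canonical form it is 2*h < -1 and 4*h != g + 3.
Before buf[2] := g: 2*h < -1 and 4*h != g + 3
Before skip: 2*h < -1 and 4*h != g + 3
Before h := 2*h + h + 9: 6*h < -19 and 12*h != g - 33
Answer: WP = 6*h < -19 and 12*h != g - 33


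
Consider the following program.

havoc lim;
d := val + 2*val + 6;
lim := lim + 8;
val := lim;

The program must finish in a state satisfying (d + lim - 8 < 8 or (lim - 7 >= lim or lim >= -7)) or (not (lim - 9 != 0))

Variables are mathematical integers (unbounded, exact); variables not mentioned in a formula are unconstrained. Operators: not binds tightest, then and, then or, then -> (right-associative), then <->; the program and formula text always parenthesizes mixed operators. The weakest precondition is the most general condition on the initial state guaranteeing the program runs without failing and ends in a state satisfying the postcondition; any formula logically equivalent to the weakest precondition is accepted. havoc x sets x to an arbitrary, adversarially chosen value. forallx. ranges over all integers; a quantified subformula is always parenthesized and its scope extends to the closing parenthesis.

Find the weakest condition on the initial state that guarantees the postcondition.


Working backward. After the program, the postcondition (d + lim - 8 < 8 or (lim - 7 >= lim or lim >= -7)) or (not (lim - 9 != 0)) must hold; in canonical form it is d + lim < 16 or lim >= -7 or (not (lim != 9)).
Before val := lim: d + lim < 16 or lim >= -7 or (not (lim != 9))
Before lim := lim + 8: d + lim < 8 or lim >= -15 or (not (lim != 1))
Before d := val + 2*val + 6: lim + 3*val < 2 or lim >= -15 or (not (lim != 1))
Before havoc lim: forall lim_1. (lim_1 + 3*val < 2 or lim_1 >= -15 or (not (lim_1 != 1)))
Answer: WP = forall lim_1. (lim_1 + 3*val < 2 or lim_1 >= -15 or (not (lim_1 != 1)))


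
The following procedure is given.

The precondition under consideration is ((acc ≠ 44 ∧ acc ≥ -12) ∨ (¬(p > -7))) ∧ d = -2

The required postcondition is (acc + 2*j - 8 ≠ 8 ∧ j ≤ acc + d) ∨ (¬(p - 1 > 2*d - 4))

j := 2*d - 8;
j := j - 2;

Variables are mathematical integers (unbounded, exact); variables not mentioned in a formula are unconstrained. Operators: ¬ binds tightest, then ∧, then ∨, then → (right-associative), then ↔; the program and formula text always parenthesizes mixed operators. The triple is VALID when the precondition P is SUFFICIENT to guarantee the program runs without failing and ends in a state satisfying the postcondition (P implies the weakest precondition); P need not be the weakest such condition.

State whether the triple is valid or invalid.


Working backward. After the program, the postcondition (acc + 2*j - 8 ≠ 8 ∧ j ≤ acc + d) ∨ (¬(p - 1 > 2*d - 4)) must hold; in canonical form it is (acc + 2*j ≠ 16 ∧ j ≤ acc + d) ∨ (¬(p > 2*d - 3)).
Before j := j - 2: (acc + 2*j ≠ 20 ∧ j ≤ acc + d + 2) ∨ (¬(p > 2*d - 3))
Before j := 2*d - 8: (acc + 4*d ≠ 36 ∧ d ≤ acc + 10) ∨ (¬(p > 2*d - 3))
The weakest precondition is (acc + 4*d ≠ 36 ∧ d ≤ acc + 10) ∨ (¬(p > 2*d - 3)).
Check whether ((acc ≠ 44 ∧ acc ≥ -12) ∨ (¬(p > -7))) ∧ d = -2 implies it.
Every state satisfying the precondition satisfies the weakest precondition: the implication holds.
Answer: valid


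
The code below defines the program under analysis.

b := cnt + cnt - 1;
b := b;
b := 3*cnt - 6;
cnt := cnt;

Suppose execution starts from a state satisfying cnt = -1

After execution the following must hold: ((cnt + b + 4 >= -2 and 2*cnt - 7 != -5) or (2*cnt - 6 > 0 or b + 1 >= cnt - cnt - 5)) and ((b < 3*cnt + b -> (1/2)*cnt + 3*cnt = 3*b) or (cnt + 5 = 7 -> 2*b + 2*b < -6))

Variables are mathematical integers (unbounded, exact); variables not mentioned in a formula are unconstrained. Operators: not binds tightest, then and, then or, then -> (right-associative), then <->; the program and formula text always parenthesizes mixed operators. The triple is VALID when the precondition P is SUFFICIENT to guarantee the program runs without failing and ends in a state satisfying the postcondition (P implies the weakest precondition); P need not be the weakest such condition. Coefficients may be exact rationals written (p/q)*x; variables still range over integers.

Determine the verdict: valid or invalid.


Working backward. After the program, the postcondition ((cnt + b + 4 >= -2 and 2*cnt - 7 != -5) or (2*cnt - 6 > 0 or b + 1 >= cnt - cnt - 5)) and ((b < 3*cnt + b -> (1/2)*cnt + 3*cnt = 3*b) or (cnt + 5 = 7 -> 2*b + 2*b < -6)) must hold; in canonical form it is ((b + cnt >= -6 and 2*cnt != 2) or 2*cnt > 6 or b >= -6) and ((3*cnt > 0 -> (7/2)*cnt = 3*b) or (cnt = 2 -> 4*b < -6)).
Before cnt := cnt: ((b + cnt >= -6 and 2*cnt != 2) or 2*cnt > 6 or b >= -6) and ((3*cnt > 0 -> (7/2)*cnt = 3*b) or (cnt = 2 -> 4*b < -6))
Before b := 3*cnt - 6: ((4*cnt >= 0 and 2*cnt != 2) or 2*cnt > 6 or 3*cnt >= 0) and ((3*cnt > 0 -> (11/2)*cnt = 18) or (cnt = 2 -> 12*cnt < 18))
Before b := b: ((4*cnt >= 0 and 2*cnt != 2) or 2*cnt > 6 or 3*cnt >= 0) and ((3*cnt > 0 -> (11/2)*cnt = 18) or (cnt = 2 -> 12*cnt < 18))
Before b := cnt + cnt - 1: ((4*cnt >= 0 and 2*cnt != 2) or 2*cnt > 6 or 3*cnt >= 0) and ((3*cnt > 0 -> (11/2)*cnt = 18) or (cnt = 2 -> 12*cnt < 18))
The weakest precondition is ((4*cnt >= 0 and 2*cnt != 2) or 2*cnt > 6 or 3*cnt >= 0) and ((3*cnt > 0 -> (11/2)*cnt = 18) or (cnt = 2 -> 12*cnt < 18)).
Check whether cnt = -1 implies it.
Countermodel: at the initial state cnt = -1, the precondition holds but the weakest precondition fails.
Answer: invalid


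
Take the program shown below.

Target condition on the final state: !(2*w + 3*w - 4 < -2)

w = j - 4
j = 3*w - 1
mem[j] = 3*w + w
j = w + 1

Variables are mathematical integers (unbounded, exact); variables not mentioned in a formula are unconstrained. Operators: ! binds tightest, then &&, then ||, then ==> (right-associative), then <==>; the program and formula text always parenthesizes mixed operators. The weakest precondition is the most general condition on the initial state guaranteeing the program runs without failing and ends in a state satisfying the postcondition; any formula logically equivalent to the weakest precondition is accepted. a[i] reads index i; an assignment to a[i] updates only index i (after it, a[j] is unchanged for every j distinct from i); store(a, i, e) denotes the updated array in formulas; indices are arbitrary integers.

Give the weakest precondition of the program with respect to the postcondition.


Working backward. After the program, the postcondition !(2*w + 3*w - 4 < -2) must hold; in canonical form it is !(5*w < 2).
Before j := w + 1: !(5*w < 2)
Before mem[j] := 3*w + w: !(5*w < 2)
Before j := 3*w - 1: !(5*w < 2)
Before w := j - 4: !(5*j < 22)
Answer: WP = !(5*j < 22)


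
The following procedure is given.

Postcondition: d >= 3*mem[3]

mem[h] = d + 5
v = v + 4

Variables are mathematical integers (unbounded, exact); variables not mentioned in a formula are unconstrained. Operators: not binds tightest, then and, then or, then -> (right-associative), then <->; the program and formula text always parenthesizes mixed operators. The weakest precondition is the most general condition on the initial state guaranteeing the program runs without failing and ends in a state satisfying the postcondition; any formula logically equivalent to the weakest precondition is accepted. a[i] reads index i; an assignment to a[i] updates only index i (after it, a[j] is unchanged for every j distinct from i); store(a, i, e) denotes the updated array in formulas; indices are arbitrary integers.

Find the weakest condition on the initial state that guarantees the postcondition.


Working backward. After the program, d >= 3*mem[3] must hold.
Before v := v + 4: d >= 3*mem[3]
Before mem[h] := d + 5: d >= 3*store(mem, h, d + 5)[3]
Answer: WP = d >= 3*store(mem, h, d + 5)[3]


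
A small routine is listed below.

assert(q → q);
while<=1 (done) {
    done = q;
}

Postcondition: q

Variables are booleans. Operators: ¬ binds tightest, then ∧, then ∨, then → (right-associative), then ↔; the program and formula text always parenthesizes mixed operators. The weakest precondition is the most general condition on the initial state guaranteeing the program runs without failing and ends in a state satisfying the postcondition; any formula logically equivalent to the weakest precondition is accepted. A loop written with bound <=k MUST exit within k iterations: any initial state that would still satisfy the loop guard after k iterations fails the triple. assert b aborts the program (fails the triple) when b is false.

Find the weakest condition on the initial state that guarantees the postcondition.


Working backward. After the program, q must hold.
Before the loop (bound <=1), unroll the exhaustion recursion (WP_0 = exit-now case; WP_j = one more guarded iteration, up to j = 1):
  WP_0: (¬done) ∧ q
  WP_1: (¬done) ∧ ((¬done) → q)
So before the loop: (¬done) ∧ ((¬done) → q)
Before assert q → q: (¬done) ∧ ((¬done) → q)
Answer: WP = (¬done) ∧ ((¬done) → q)


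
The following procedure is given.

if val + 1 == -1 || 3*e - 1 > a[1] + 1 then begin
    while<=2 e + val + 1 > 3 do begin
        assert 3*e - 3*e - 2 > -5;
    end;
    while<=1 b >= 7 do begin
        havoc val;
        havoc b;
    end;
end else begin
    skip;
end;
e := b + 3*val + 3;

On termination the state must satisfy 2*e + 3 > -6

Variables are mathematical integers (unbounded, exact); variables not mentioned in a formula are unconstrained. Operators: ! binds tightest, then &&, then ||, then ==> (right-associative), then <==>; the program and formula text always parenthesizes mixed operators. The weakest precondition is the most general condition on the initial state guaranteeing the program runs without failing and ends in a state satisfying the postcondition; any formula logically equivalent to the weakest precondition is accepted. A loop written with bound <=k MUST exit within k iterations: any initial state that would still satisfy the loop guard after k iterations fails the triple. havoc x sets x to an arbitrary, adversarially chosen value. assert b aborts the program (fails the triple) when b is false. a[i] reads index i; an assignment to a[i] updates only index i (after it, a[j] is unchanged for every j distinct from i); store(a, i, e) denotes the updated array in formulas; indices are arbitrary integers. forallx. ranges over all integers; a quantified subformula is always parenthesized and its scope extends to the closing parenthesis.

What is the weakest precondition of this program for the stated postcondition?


Working backward. After the program, the postcondition 2*e + 3 > -6 must hold; in canonical form it is 2*e > -9.
Before e := b + 3*val + 3: 2*b + 6*val > -15
Then branch requires (e + val > 2 ==> ((e + val > 2 ==> ((!(e + val > 2)) && (b >= 7 ==> (forall val_1. (forall b_1. ((!(b_1 >= 7)) && 2*b_1 + 6*val_1 > -15)))) && ((!(b >= 7)) ==> 2*b + 6*val > -15))) && ((!(e + val > 2)) ==> ((b >= 7 ==> (forall val_1. (forall b_1. ((!(b_1 >= 7)) && 2*b_1 + 6*val_1 > -15)))) && ((!(b >= 7)) ==> 2*b + 6*val > -15))))) && ((!(e + val > 2)) ==> ((b >= 7 ==> (forall val_1. (forall b_1. ((!(b_1 >= 7)) && 2*b_1 + 6*val_1 > -15)))) && ((!(b >= 7)) ==> 2*b + 6*val > -15))); else branch requires 2*b + 6*val > -15.
Before the if: ((val == -2 || 3*e > a[1] + 2) ==> ((e + val > 2 ==> ((e + val > 2 ==> ((!(e + val > 2)) && (b >= 7 ==> (forall val_1. (forall b_1. ((!(b_1 >= 7)) && 2*b_1 + 6*val_1 > -15)))) && ((!(b >= 7)) ==> 2*b + 6*val > -15))) && ((!(e + val > 2)) ==> ((b >= 7 ==> (forall val_1. (forall b_1. ((!(b_1 >= 7)) && 2*b_1 + 6*val_1 > -15)))) && ((!(b >= 7)) ==> 2*b + 6*val > -15))))) && ((!(e + val > 2)) ==> ((b >= 7 ==> (forall val_1. (forall b_1. ((!(b_1 >= 7)) && 2*b_1 + 6*val_1 > -15)))) && ((!(b >= 7)) ==> 2*b + 6*val > -15))))) && ((!(val == -2 || 3*e > a[1] + 2)) ==> 2*b + 6*val > -15)
Answer: WP = ((val == -2 || 3*e > a[1] + 2) ==> ((e + val > 2 ==> ((e + val > 2 ==> ((!(e + val > 2)) && (b >= 7 ==> (forall val_1. (forall b_1. ((!(b_1 >= 7)) && 2*b_1 + 6*val_1 > -15)))) && ((!(b >= 7)) ==> 2*b + 6*val > -15))) && ((!(e + val > 2)) ==> ((b >= 7 ==> (forall val_1. (forall b_1. ((!(b_1 >= 7)) && 2*b_1 + 6*val_1 > -15)))) && ((!(b >= 7)) ==> 2*b + 6*val > -15))))) && ((!(e + val > 2)) ==> ((b >= 7 ==> (forall val_1. (forall b_1. ((!(b_1 >= 7)) && 2*b_1 + 6*val_1 > -15)))) && ((!(b >= 7)) ==> 2*b + 6*val > -15))))) && ((!(val == -2 || 3*e > a[1] + 2)) ==> 2*b + 6*val > -15)


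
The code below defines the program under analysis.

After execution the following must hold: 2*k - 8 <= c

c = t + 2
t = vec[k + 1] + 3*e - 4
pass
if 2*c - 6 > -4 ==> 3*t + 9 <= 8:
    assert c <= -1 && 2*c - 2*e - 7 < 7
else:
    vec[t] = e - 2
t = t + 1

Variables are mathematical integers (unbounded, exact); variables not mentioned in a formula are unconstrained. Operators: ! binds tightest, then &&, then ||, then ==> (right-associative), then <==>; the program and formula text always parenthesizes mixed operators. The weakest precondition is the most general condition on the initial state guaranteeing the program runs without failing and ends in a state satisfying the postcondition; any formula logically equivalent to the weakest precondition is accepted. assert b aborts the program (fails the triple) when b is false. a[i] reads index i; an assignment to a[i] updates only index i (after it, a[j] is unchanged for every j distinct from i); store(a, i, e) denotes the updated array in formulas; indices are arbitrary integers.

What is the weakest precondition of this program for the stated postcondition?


Working backward. After the program, the postcondition 2*k - 8 <= c must hold; in canonical form it is 2*k <= c + 8.
Before t := t + 1: 2*k <= c + 8
Then branch requires c <= -1 && 2*c < 2*e + 14 && 2*k <= c + 8; else branch requires 2*k <= c + 8.
Before the if: ((2*c > 2 ==> 3*t <= -1) ==> (c <= -1 && 2*c < 2*e + 14 && 2*k <= c + 8)) && ((!(2*c > 2 ==> 3*t <= -1)) ==> 2*k <= c + 8)
Before skip: ((2*c > 2 ==> 3*t <= -1) ==> (c <= -1 && 2*c < 2*e + 14 && 2*k <= c + 8)) && ((!(2*c > 2 ==> 3*t <= -1)) ==> 2*k <= c + 8)
Before t := vec[k + 1] + 3*e - 4: ((2*c > 2 ==> 3*vec[k + 1] + 9*e <= 11) ==> (c <= -1 && 2*c < 2*e + 14 && 2*k <= c + 8)) && ((!(2*c > 2 ==> 3*vec[k + 1] + 9*e <= 11)) ==> 2*k <= c + 8)
Before c := t + 2: ((2*t > -2 ==> 3*vec[k + 1] + 9*e <= 11) ==> (t <= -3 && 2*t < 2*e + 10 && 2*k <= t + 10)) && ((!(2*t > -2 ==> 3*vec[k + 1] + 9*e <= 11)) ==> 2*k <= t + 10)
Answer: WP = ((2*t > -2 ==> 3*vec[k + 1] + 9*e <= 11) ==> (t <= -3 && 2*t < 2*e + 10 && 2*k <= t + 10)) && ((!(2*t > -2 ==> 3*vec[k + 1] + 9*e <= 11)) ==> 2*k <= t + 10)


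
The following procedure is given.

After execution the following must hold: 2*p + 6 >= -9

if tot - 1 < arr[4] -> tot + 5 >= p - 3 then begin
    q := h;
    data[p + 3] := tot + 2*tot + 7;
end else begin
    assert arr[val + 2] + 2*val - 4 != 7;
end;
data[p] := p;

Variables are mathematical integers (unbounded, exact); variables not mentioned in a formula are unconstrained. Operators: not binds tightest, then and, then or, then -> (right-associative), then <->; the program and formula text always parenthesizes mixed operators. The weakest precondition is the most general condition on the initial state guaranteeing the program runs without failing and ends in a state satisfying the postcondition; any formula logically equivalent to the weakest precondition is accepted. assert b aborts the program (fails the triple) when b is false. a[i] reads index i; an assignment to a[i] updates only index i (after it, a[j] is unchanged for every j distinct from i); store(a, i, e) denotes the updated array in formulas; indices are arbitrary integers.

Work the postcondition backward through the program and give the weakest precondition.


Working backward. After the program, the postcondition 2*p + 6 >= -9 must hold; in canonical form it is 2*p >= -15.
Before data[p] := p: 2*p >= -15
Then branch requires 2*p >= -15; else branch requires arr[val + 2] + 2*val != 11 and 2*p >= -15.
Before the if: ((tot < arr[4] + 1 -> tot >= p - 8) -> 2*p >= -15) and ((not (tot < arr[4] + 1 -> tot >= p - 8)) -> (arr[val + 2] + 2*val != 11 and 2*p >= -15))
Answer: WP = ((tot < arr[4] + 1 -> tot >= p - 8) -> 2*p >= -15) and ((not (tot < arr[4] + 1 -> tot >= p - 8)) -> (arr[val + 2] + 2*val != 11 and 2*p >= -15))


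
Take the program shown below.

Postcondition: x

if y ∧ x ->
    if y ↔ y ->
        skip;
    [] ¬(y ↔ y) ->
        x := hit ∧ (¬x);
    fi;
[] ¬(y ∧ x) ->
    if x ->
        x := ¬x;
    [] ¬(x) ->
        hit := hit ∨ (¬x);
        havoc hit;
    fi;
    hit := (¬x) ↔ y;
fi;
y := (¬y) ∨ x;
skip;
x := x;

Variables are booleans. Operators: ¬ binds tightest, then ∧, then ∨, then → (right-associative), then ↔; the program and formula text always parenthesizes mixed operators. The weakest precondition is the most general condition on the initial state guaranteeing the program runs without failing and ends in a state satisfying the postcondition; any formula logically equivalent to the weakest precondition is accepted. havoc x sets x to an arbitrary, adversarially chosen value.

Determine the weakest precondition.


Working backward. After the program, x must hold.
Before x := x: x
Before skip: x
Before y := (¬y) ∨ x: x
Then branch requires x; else branch requires (x → (¬x)) ∧ ((¬x) → x).
Before the if: ((y ∧ x) → x) ∧ ((¬(y ∧ x)) → ((x → (¬x)) ∧ ((¬x) → x)))
Answer: WP = ((y ∧ x) → x) ∧ ((¬(y ∧ x)) → ((x → (¬x)) ∧ ((¬x) → x)))


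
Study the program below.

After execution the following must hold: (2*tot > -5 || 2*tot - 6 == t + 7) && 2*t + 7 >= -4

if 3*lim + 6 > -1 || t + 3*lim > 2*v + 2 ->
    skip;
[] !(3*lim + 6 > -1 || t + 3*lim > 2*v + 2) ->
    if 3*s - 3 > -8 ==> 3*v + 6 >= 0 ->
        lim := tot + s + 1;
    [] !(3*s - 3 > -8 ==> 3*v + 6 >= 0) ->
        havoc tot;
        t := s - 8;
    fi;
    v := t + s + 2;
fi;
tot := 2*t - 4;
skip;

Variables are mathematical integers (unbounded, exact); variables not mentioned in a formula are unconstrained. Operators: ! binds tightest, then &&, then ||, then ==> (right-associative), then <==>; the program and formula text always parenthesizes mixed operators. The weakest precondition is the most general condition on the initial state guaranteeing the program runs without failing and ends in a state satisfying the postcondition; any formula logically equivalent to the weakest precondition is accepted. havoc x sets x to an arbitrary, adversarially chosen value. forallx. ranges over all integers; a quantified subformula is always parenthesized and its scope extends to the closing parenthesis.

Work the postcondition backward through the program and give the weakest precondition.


Working backward. After the program, the postcondition (2*tot > -5 || 2*tot - 6 == t + 7) && 2*t + 7 >= -4 must hold; in canonical form it is (2*tot > -5 || 2*tot == t + 13) && 2*t >= -11.
Before skip: (2*tot > -5 || 2*tot == t + 13) && 2*t >= -11
Before tot := 2*t - 4: (4*t > 3 || 3*t == 21) && 2*t >= -11
Then branch requires (4*t > 3 || 3*t == 21) && 2*t >= -11; else branch requires ((3*s > -5 ==> 3*v >= -6) ==> ((4*t > 3 || 3*t == 21) && 2*t >= -11)) && ((!(3*s > -5 ==> 3*v >= -6)) ==> ((4*s > 35 || 3*s == 45) && 2*s >= 5)).
Before the if: ((3*lim > -7 || 3*lim + t > 2*v + 2) ==> ((4*t > 3 || 3*t == 21) && 2*t >= -11)) && ((!(3*lim > -7 || 3*lim + t > 2*v + 2)) ==> (((3*s > -5 ==> 3*v >= -6) ==> ((4*t > 3 || 3*t == 21) && 2*t >= -11)) && ((!(3*s > -5 ==> 3*v >= -6)) ==> ((4*s > 35 || 3*s == 45) && 2*s >= 5))))
Answer: WP = ((3*lim > -7 || 3*lim + t > 2*v + 2) ==> ((4*t > 3 || 3*t == 21) && 2*t >= -11)) && ((!(3*lim > -7 || 3*lim + t > 2*v + 2)) ==> (((3*s > -5 ==> 3*v >= -6) ==> ((4*t > 3 || 3*t == 21) && 2*t >= -11)) && ((!(3*s > -5 ==> 3*v >= -6)) ==> ((4*s > 35 || 3*s == 45) && 2*s >= 5))))


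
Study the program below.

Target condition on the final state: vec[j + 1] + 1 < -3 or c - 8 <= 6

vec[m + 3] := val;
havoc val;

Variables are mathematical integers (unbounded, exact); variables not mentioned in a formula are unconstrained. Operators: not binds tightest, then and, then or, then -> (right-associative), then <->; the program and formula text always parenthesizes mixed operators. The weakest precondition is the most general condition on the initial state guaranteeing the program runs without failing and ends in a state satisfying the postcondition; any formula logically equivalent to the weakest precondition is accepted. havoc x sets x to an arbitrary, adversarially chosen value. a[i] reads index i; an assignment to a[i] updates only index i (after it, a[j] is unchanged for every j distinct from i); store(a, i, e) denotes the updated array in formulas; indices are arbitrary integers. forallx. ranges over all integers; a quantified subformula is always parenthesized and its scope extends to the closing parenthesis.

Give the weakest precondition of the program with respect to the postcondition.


Working backward. After the program, the postcondition vec[j + 1] + 1 < -3 or c - 8 <= 6 must hold; in canonical form it is vec[j + 1] < -4 or c <= 14.
Before havoc val: vec[j + 1] < -4 or c <= 14
Before vec[m + 3] := val: store(vec, m + 3, val)[j + 1] < -4 or c <= 14
Answer: WP = store(vec, m + 3, val)[j + 1] < -4 or c <= 14


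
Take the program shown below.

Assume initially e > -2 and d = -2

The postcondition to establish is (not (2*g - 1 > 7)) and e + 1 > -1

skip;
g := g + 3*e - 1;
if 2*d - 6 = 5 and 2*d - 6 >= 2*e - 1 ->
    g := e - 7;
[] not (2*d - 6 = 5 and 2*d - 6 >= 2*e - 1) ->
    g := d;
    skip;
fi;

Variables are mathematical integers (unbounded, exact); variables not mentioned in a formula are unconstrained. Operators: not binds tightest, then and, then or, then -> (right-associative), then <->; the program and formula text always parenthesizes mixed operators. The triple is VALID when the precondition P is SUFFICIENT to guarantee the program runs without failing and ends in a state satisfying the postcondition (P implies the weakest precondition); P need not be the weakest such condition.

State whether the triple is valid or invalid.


Working backward. After the program, the postcondition (not (2*g - 1 > 7)) and e + 1 > -1 must hold; in canonical form it is (not (2*g > 8)) and e > -2.
Then branch requires (not (2*e > 22)) and e > -2; else branch requires (not (2*d > 8)) and e > -2.
Before the if: ((2*d = 11 and 2*d >= 2*e + 5) -> ((not (2*e > 22)) and e > -2)) and ((not (2*d = 11 and 2*d >= 2*e + 5)) -> ((not (2*d > 8)) and e > -2))
Before g := g + 3*e - 1: ((2*d = 11 and 2*d >= 2*e + 5) -> ((not (2*e > 22)) and e > -2)) and ((not (2*d = 11 and 2*d >= 2*e + 5)) -> ((not (2*d > 8)) and e > -2))
Before skip: ((2*d = 11 and 2*d >= 2*e + 5) -> ((not (2*e > 22)) and e > -2)) and ((not (2*d = 11 and 2*d >= 2*e + 5)) -> ((not (2*d > 8)) and e > -2))
The weakest precondition is ((2*d = 11 and 2*d >= 2*e + 5) -> ((not (2*e > 22)) and e > -2)) and ((not (2*d = 11 and 2*d >= 2*e + 5)) -> ((not (2*d > 8)) and e > -2)).
Check whether e > -2 and d = -2 implies it.
Every state satisfying the precondition satisfies the weakest precondition: the implication holds.
Answer: valid


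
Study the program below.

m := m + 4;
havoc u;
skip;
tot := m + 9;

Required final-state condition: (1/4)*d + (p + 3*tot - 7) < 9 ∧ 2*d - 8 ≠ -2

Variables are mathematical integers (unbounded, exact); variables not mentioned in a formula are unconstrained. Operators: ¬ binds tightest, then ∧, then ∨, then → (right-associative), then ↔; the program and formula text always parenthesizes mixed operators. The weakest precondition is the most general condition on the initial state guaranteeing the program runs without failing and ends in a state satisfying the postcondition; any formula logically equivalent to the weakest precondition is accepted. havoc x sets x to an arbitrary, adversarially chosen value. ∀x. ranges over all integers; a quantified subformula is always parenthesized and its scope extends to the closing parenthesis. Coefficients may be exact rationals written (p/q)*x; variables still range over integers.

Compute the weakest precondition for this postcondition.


Working backward. After the program, the postcondition (1/4)*d + (p + 3*tot - 7) < 9 ∧ 2*d - 8 ≠ -2 must hold; in canonical form it is (1/4)*d + p + 3*tot < 16 ∧ 2*d ≠ 6.
Before tot := m + 9: (1/4)*d + 3*m + p < -11 ∧ 2*d ≠ 6
Before skip: (1/4)*d + 3*m + p < -11 ∧ 2*d ≠ 6
Before havoc u: (1/4)*d + 3*m + p < -11 ∧ 2*d ≠ 6
Before m := m + 4: (1/4)*d + 3*m + p < -23 ∧ 2*d ≠ 6
Answer: WP = (1/4)*d + 3*m + p < -23 ∧ 2*d ≠ 6


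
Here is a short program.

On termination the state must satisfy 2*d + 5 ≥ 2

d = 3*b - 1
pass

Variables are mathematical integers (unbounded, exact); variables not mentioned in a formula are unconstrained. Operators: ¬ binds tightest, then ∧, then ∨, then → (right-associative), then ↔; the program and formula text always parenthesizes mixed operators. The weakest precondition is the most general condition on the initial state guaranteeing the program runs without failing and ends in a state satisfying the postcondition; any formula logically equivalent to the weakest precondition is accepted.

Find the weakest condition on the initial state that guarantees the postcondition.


Working backward. After the program, the postcondition 2*d + 5 ≥ 2 must hold; in canonical form it is 2*d ≥ -3.
Before skip: 2*d ≥ -3
Before d := 3*b - 1: 6*b ≥ -1
Answer: WP = 6*b ≥ -1


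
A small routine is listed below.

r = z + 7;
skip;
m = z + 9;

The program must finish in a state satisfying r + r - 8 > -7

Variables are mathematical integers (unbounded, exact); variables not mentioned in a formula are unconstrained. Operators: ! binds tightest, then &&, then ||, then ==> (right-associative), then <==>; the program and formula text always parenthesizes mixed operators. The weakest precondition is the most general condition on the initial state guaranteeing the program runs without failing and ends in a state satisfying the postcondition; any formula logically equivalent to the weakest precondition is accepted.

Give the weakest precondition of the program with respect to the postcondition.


Working backward. After the program, the postcondition r + r - 8 > -7 must hold; in canonical form it is 2*r > 1.
Before m := z + 9: 2*r > 1
Before skip: 2*r > 1
Before r := z + 7: 2*z > -13
Answer: WP = 2*z > -13


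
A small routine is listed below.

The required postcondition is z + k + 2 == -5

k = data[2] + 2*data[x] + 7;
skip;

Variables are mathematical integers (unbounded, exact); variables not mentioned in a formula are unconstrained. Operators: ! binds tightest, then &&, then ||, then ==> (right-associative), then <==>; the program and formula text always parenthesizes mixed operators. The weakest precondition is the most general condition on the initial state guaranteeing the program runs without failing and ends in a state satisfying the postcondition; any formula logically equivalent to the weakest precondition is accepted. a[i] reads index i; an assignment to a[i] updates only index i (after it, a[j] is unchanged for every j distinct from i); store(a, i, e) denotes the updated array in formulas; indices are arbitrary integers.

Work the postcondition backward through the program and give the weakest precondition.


Working backward. After the program, the postcondition z + k + 2 == -5 must hold; in canonical form it is k + z == -7.
Before skip: k + z == -7
Before k := data[2] + 2*data[x] + 7: data[2] + 2*data[x] + z == -14
Answer: WP = data[2] + 2*data[x] + z == -14


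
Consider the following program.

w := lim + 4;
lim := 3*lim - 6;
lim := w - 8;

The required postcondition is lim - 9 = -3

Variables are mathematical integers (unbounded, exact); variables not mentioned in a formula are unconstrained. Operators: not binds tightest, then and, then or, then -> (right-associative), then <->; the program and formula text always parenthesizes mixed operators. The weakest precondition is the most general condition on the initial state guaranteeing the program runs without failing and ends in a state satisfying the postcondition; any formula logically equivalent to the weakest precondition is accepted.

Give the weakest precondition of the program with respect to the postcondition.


Working backward. After the program, the postcondition lim - 9 = -3 must hold; in canonical form it is lim = 6.
Before lim := w - 8: w = 14
Before lim := 3*lim - 6: w = 14
Before w := lim + 4: lim = 10
Answer: WP = lim = 10


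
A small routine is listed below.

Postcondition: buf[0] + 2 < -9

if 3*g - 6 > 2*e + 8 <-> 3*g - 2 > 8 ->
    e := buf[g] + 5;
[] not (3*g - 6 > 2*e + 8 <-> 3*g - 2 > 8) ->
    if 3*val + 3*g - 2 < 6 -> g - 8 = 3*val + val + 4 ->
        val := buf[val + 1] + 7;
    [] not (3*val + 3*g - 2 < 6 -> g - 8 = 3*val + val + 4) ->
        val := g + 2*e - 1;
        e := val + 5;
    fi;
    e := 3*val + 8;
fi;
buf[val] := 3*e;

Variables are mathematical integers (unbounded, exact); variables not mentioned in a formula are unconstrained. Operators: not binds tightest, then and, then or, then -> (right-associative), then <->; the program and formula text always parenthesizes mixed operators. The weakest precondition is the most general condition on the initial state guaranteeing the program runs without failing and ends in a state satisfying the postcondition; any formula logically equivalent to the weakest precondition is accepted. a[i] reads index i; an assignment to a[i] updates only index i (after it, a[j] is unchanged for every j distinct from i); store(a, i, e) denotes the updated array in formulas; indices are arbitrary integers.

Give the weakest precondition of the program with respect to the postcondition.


Working backward. After the program, the postcondition buf[0] + 2 < -9 must hold; in canonical form it is buf[0] < -11.
Before buf[val] := 3*e: store(buf, val, 3*e)[0] < -11
Then branch requires store(buf, val, 3*buf[g] + 15)[0] < -11; else branch requires ((3*g + 3*val < 8 -> g = 4*val + 12) -> store(buf, buf[val + 1] + 7, 9*buf[val + 1] + 87)[0] < -11) and ((not (3*g + 3*val < 8 -> g = 4*val + 12)) -> store(buf, 2*e + g - 1, 18*e + 9*g + 15)[0] < -11).
Before the if: ((3*g > 2*e + 14 <-> 3*g > 10) -> store(buf, val, 3*buf[g] + 15)[0] < -11) and ((not (3*g > 2*e + 14 <-> 3*g > 10)) -> (((3*g + 3*val < 8 -> g = 4*val + 12) -> store(buf, buf[val + 1] + 7, 9*buf[val + 1] + 87)[0] < -11) and ((not (3*g + 3*val < 8 -> g = 4*val + 12)) -> store(buf, 2*e + g - 1, 18*e + 9*g + 15)[0] < -11)))
Answer: WP = ((3*g > 2*e + 14 <-> 3*g > 10) -> store(buf, val, 3*buf[g] + 15)[0] < -11) and ((not (3*g > 2*e + 14 <-> 3*g > 10)) -> (((3*g + 3*val < 8 -> g = 4*val + 12) -> store(buf, buf[val + 1] + 7, 9*buf[val + 1] + 87)[0] < -11) and ((not (3*g + 3*val < 8 -> g = 4*val + 12)) -> store(buf, 2*e + g - 1, 18*e + 9*g + 15)[0] < -11)))


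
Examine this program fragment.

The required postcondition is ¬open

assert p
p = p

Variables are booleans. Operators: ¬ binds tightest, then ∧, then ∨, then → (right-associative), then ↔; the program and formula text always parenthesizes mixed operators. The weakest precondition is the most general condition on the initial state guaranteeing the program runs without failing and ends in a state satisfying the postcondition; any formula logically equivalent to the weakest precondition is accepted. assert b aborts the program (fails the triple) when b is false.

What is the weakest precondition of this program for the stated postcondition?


Working backward. After the program, ¬open must hold.
Before p := p: ¬open
Before assert p: p ∧ (¬open)
Answer: WP = p ∧ (¬open)


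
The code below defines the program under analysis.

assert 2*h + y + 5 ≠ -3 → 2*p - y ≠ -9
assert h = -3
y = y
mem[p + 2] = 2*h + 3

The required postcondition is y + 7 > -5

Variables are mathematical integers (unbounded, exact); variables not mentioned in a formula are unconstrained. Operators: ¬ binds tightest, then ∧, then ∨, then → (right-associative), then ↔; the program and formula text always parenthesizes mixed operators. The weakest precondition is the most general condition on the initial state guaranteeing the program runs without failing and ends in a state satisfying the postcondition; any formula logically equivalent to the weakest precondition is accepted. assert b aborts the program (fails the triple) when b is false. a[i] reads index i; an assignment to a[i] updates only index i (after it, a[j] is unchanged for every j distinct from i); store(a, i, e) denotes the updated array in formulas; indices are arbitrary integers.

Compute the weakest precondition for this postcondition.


Working backward. After the program, the postcondition y + 7 > -5 must hold; in canonical form it is y > -12.
Before mem[p + 2] := 2*h + 3: y > -12
Before y := y: y > -12
Before assert h = -3: h = -3 ∧ y > -12
Before assert 2*h + y + 5 ≠ -3 → 2*p - y ≠ -9: (2*h + y ≠ -8 → 2*p ≠ y - 9) ∧ h = -3 ∧ y > -12
Answer: WP = (2*h + y ≠ -8 → 2*p ≠ y - 9) ∧ h = -3 ∧ y > -12


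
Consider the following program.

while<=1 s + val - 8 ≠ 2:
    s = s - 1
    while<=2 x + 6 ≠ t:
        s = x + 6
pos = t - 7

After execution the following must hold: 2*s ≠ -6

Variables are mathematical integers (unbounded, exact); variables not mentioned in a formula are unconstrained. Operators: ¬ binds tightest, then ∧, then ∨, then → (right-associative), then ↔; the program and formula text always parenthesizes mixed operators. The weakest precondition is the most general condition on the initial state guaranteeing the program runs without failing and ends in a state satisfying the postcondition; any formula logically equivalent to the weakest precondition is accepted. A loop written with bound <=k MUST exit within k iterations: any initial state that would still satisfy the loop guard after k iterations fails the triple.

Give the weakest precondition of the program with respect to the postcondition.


Working backward. After the program, 2*s ≠ -6 must hold.
Before pos := t - 7: 2*s ≠ -6
Before the loop (bound <=1), unroll the exhaustion recursion (WP_0 = exit-now case; WP_j = one more guarded iteration, up to j = 1):
  WP_0: (¬(s + val ≠ 10)) ∧ 2*s ≠ -6
  WP_1: (s + val ≠ 10 → ((x ≠ t - 6 → ((x ≠ t - 6 → ((¬(x ≠ t - 6)) ∧ (¬(val + x ≠ 4)) ∧ 2*x ≠ -18)) ∧ ((¬(x ≠ t - 6)) → ((¬(val + x ≠ 4)) ∧ 2*x ≠ -18)))) ∧ ((¬(x ≠ t - 6)) → ((¬(s + val ≠ 11)) ∧ 2*s ≠ -4)))) ∧ ((¬(s + val ≠ 10)) → 2*s ≠ -6)
So before the loop: (s + val ≠ 10 → ((x ≠ t - 6 → ((x ≠ t - 6 → ((¬(x ≠ t - 6)) ∧ (¬(val + x ≠ 4)) ∧ 2*x ≠ -18)) ∧ ((¬(x ≠ t - 6)) → ((¬(val + x ≠ 4)) ∧ 2*x ≠ -18)))) ∧ ((¬(x ≠ t - 6)) → ((¬(s + val ≠ 11)) ∧ 2*s ≠ -4)))) ∧ ((¬(s + val ≠ 10)) → 2*s ≠ -6)
Answer: WP = (s + val ≠ 10 → ((x ≠ t - 6 → ((x ≠ t - 6 → ((¬(x ≠ t - 6)) ∧ (¬(val + x ≠ 4)) ∧ 2*x ≠ -18)) ∧ ((¬(x ≠ t - 6)) → ((¬(val + x ≠ 4)) ∧ 2*x ≠ -18)))) ∧ ((¬(x ≠ t - 6)) → ((¬(s + val ≠ 11)) ∧ 2*s ≠ -4)))) ∧ ((¬(s + val ≠ 10)) → 2*s ≠ -6)
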